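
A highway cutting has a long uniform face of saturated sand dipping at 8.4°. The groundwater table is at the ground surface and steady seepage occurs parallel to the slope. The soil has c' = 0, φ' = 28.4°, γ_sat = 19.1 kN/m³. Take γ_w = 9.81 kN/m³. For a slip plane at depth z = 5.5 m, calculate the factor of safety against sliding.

FS = 1.78

With seepage parallel to the slope and the water table at the surface, the effective normal stress on the slip plane uses the buoyant unit weight γ' = γ_sat − γ_w while the driving shear stress uses γ_sat:
FS = [c' + γ' z cos²β tanφ'] / [γ_sat z sinβ cosβ]
(For c' = 0 this reduces to FS = (γ'/γ_sat)·tanφ'/tanβ.)
γ' = 19.1 − 9.81 = 9.29 kN/m³
Numerator = 0.0 + 9.29·5.5·cos²8.4°·tan28.4° = 0.0 + 9.29·5.5·0.9787·0.5407 = 27.037 kPa
Denominator = 19.1·5.5·sin8.4°·cos8.4° = 19.1·5.5·0.1461·0.9893 = 15.181 kPa
FS = 27.037 / 15.181 = 1.781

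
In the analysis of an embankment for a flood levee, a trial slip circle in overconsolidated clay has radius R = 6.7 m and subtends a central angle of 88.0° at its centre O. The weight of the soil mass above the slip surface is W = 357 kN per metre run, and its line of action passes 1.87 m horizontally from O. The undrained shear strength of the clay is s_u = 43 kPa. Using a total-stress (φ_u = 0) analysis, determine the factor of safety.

Taking moments about the centre O, the resisting moment is provided by the undrained shear strength acting along the arc:
Arc length L_a = R·θ = 6.7·(88.0°·π/180) = 6.7·1.5359 = 10.29 m
M_R = s_u·L_a·R = 43·10.29·6.7 = 2964.7 kN·m/m
M_D = W·d = 357·1.87 = 667.6 kN·m/m
FS = M_R / M_D = 2964.7 / 667.6 = 4.441

FS = 4.44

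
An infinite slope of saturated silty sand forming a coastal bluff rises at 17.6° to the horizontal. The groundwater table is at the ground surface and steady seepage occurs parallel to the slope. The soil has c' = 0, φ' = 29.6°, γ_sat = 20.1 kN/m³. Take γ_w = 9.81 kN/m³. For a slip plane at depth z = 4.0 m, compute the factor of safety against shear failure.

With seepage parallel to the slope and the water table at the surface, the effective normal stress on the slip plane uses the buoyant unit weight γ' = γ_sat − γ_w while the driving shear stress uses γ_sat:
FS = [c' + γ' z cos²β tanφ'] / [γ_sat z sinβ cosβ]
(For c' = 0 this reduces to FS = (γ'/γ_sat)·tanφ'/tanβ.)
γ' = 20.1 − 9.81 = 10.29 kN/m³
Numerator = 0.0 + 10.29·4.0·cos²17.6°·tan29.6° = 0.0 + 10.29·4.0·0.9086·0.5681 = 21.244 kPa
Denominator = 20.1·4.0·sin17.6°·cos17.6° = 20.1·4.0·0.3024·0.9532 = 23.173 kPa
FS = 21.244 / 23.173 = 0.917

FS = 0.92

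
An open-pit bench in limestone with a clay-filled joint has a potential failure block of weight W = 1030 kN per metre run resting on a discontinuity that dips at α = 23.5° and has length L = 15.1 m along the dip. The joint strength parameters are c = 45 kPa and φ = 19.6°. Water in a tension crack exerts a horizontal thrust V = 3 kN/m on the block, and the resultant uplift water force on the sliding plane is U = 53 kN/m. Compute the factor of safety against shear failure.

FS = 2.41

Resolving the block weight along and normal to the plane and applying the Mohr–Coulomb strength on the joint:
N' = W cosα − U − V sinα = 1030·cos23.5° − 53 − 3·sin23.5° = 890.4 kN/m
Driving force T = W sinα + V cosα = 1030·sin23.5° + 3·cos23.5° = 413.5 kN/m
Resisting force R = c·L + N'·tanφ = 45·15.1 + 890.4·tan19.6° = 679.5 + 317.0 = 996.5 kN/m
FS = R / T = 996.5 / 413.5 = 2.410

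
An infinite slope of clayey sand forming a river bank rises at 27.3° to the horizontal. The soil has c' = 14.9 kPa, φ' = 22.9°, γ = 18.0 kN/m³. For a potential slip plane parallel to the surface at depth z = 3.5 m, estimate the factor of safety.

FS = 1.40

For an infinite slope with a slip plane parallel to the surface (no pore pressure): FS = [c' + γz cos²β tanφ'] / [γz sinβ cosβ].
γz = 18.0·3.5 = 63.00 kN/m²
Numerator = 14.9 + 63.00·cos²27.3°·tan22.9° = 14.9 + 63.00·0.7896·0.4224 = 35.914 kPa
Denominator = 63.00·sin27.3°·cos27.3° = 63.00·0.4586·0.8886 = 25.677 kPa
FS = 35.914 / 25.677 = 1.399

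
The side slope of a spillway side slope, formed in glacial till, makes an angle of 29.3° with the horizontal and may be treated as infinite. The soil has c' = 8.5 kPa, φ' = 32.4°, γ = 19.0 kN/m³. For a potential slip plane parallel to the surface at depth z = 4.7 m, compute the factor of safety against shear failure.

For an infinite slope with a slip plane parallel to the surface (no pore pressure): FS = [c' + γz cos²β tanφ'] / [γz sinβ cosβ].
γz = 19.0·4.7 = 89.30 kN/m²
Numerator = 8.5 + 89.30·cos²29.3°·tan32.4° = 8.5 + 89.30·0.7605·0.6346 = 51.599 kPa
Denominator = 89.30·sin29.3°·cos29.3° = 89.30·0.4894·0.8721 = 38.111 kPa
FS = 51.599 / 38.111 = 1.354

FS = 1.35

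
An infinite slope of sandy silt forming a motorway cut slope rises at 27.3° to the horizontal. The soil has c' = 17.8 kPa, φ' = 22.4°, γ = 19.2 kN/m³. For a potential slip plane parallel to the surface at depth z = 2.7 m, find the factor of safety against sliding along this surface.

FS = 1.64

For an infinite slope with a slip plane parallel to the surface (no pore pressure): FS = [c' + γz cos²β tanφ'] / [γz sinβ cosβ].
γz = 19.2·2.7 = 51.84 kN/m²
Numerator = 17.8 + 51.84·cos²27.3°·tan22.4° = 17.8 + 51.84·0.7896·0.4122 = 34.672 kPa
Denominator = 51.84·sin27.3°·cos27.3° = 51.84·0.4586·0.8886 = 21.128 kPa
FS = 34.672 / 21.128 = 1.641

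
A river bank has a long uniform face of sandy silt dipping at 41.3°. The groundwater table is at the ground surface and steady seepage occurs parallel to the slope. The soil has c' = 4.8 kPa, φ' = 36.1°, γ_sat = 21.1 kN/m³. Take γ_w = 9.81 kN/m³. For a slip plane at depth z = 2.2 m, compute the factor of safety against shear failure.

FS = 0.65

With seepage parallel to the slope and the water table at the surface, the effective normal stress on the slip plane uses the buoyant unit weight γ' = γ_sat − γ_w while the driving shear stress uses γ_sat:
FS = [c' + γ' z cos²β tanφ'] / [γ_sat z sinβ cosβ]
γ' = 21.1 − 9.81 = 11.29 kN/m³
Numerator = 4.8 + 11.29·2.2·cos²41.3°·tan36.1° = 4.8 + 11.29·2.2·0.5644·0.7292 = 15.022 kPa
Denominator = 21.1·2.2·sin41.3°·cos41.3° = 21.1·2.2·0.6600·0.7513 = 23.017 kPa
FS = 15.022 / 23.017 = 0.653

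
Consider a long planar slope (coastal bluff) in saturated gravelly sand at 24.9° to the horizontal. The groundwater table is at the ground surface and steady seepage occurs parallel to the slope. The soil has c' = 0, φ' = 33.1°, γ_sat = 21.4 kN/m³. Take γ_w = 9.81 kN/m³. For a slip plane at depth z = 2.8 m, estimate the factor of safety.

FS = 0.76

With seepage parallel to the slope and the water table at the surface, the effective normal stress on the slip plane uses the buoyant unit weight γ' = γ_sat − γ_w while the driving shear stress uses γ_sat:
FS = [c' + γ' z cos²β tanφ'] / [γ_sat z sinβ cosβ]
(For c' = 0 this reduces to FS = (γ'/γ_sat)·tanφ'/tanβ.)
γ' = 21.4 − 9.81 = 11.59 kN/m³
Numerator = 0.0 + 11.59·2.8·cos²24.9°·tan33.1° = 0.0 + 11.59·2.8·0.8227·0.6519 = 17.405 kPa
Denominator = 21.4·2.8·sin24.9°·cos24.9° = 21.4·2.8·0.4210·0.9070 = 22.883 kPa
FS = 17.405 / 22.883 = 0.761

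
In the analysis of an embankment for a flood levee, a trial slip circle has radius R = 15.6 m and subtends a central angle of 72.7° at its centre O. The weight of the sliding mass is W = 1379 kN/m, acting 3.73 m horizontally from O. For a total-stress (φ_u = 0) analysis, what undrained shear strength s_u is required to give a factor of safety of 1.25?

s_u = 20.8 kPa

FS = s_u·L_a·R / (W·d), so s_u = FS·W·d / (L_a·R).
Arc length L_a = R·θ = 15.6·(72.7°·π/180) = 15.6·1.2689 = 19.79 m
s_u = 1.25·1379·3.73 / (19.79·15.6) = 6429.6 / 308.79 = 20.82 kPa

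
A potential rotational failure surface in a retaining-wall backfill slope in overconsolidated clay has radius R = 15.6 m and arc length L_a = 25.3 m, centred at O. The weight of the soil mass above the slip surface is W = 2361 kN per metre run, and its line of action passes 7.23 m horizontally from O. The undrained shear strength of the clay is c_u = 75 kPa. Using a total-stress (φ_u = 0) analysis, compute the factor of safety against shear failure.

Taking moments about the centre O, the resisting moment is provided by the undrained shear strength acting along the arc:
M_R = c_u·L_a·R = 75·25.30·15.6 = 29601.0 kN·m/m
M_D = W·d = 2361·7.23 = 17070.0 kN·m/m
FS = M_R / M_D = 29601.0 / 17070.0 = 1.734

FS = 1.73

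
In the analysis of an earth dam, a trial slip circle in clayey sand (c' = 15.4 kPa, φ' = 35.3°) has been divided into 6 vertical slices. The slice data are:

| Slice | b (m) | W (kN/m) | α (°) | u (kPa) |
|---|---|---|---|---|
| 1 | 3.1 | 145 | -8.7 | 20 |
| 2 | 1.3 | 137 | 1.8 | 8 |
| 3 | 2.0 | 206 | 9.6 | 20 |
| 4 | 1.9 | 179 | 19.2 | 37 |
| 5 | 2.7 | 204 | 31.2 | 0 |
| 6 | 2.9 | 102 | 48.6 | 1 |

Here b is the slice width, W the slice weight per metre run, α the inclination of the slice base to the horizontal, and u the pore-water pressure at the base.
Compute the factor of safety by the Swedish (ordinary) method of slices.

FS = 2.88

Ordinary method of slices: FS = Σ[c'·Δl_i + (W_i cosα_i − u_i·Δl_i)·tanφ'] / Σ W_i sinα_i, with Δl_i = b_i / cosα_i.
Slice 1: Δl = 3.1/cos(-8.7°) = 3.136 m; N'_1 = 145·cos(-8.7°) − 20·3.136 = 80.6; c'Δl = 48.30; W sinα = -21.9
Slice 2: Δl = 1.3/cos1.8° = 1.301 m; N'_2 = 137·cos1.8° − 8·1.301 = 126.5; c'Δl = 20.03; W sinα = 4.3
Slice 3: Δl = 2.0/cos9.6° = 2.028 m; N'_3 = 206·cos9.6° − 20·2.028 = 162.5; c'Δl = 31.24; W sinα = 34.4
Slice 4: Δl = 1.9/cos19.2° = 2.012 m; N'_4 = 179·cos19.2° − 37·2.012 = 94.6; c'Δl = 30.98; W sinα = 58.9
Slice 5: Δl = 2.7/cos31.2° = 3.157 m; N'_5 = 204·cos31.2° − 0·3.157 = 174.5; c'Δl = 48.61; W sinα = 105.7
Slice 6: Δl = 2.9/cos48.6° = 4.385 m; N'_6 = 102·cos48.6° − 1·4.385 = 63.1; c'Δl = 67.53; W sinα = 76.5
Σc'Δl = 246.7 kN/m; ΣN' = 701.8 kN/m; ΣW sinα = 257.8 kN/m
Resisting = 246.7 + 701.8·tan35.3° = 246.7 + 496.9 = 743.6 kN/m
FS = 743.6 / 257.8 = 2.885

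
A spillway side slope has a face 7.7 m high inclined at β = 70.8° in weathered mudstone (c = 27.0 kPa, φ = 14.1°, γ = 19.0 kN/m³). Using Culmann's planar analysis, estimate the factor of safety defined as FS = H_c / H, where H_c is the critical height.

FS = 1.50

H_c = (4c/γ) · sinβ cosφ / [1 − cos(β − φ)]
    = (4·27.0/19.0) · sin70.8°·cos14.1° / [1 − cos56.7°]
    = 5.684 · 0.9159 / 0.4510 = 11.54 m
FS = H_c / H = 11.54 / 7.7 = 1.499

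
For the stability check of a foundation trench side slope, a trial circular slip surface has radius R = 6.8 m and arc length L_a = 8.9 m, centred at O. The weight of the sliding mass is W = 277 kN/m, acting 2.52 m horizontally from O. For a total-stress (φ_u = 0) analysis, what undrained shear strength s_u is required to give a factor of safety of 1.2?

s_u = 13.8 kPa

FS = s_u·L_a·R / (W·d), so s_u = FS·W·d / (L_a·R).
s_u = 1.2·277·2.52 / (8.90·6.8) = 837.6 / 60.52 = 13.84 kPa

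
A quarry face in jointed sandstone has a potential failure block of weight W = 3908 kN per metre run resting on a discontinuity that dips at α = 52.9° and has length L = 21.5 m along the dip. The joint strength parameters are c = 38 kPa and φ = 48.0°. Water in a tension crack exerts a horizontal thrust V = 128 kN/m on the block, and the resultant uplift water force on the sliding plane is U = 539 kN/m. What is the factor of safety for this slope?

FS = 0.85

Resolving the block weight along and normal to the plane and applying the Mohr–Coulomb strength on the joint:
N' = W cosα − U − V sinα = 3908·cos52.9° − 539 − 128·sin52.9° = 1716.2 kN/m
Driving force T = W sinα + V cosα = 3908·sin52.9° + 128·cos52.9° = 3194.2 kN/m
Resisting force R = c·L + N'·tanφ = 38·21.5 + 1716.2·tan48.0° = 817.0 + 1906.1 = 2723.1 kN/m
FS = R / T = 2723.1 / 3194.2 = 0.853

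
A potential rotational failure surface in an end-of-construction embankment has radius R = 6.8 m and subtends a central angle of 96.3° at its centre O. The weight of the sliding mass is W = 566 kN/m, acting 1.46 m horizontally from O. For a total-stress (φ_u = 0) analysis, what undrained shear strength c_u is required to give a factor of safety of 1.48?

c_u = 15.7 kPa

FS = c_u·L_a·R / (W·d), so c_u = FS·W·d / (L_a·R).
Arc length L_a = R·θ = 6.8·(96.3°·π/180) = 6.8·1.6808 = 11.43 m
c_u = 1.48·566·1.46 / (11.43·6.8) = 1223.0 / 77.72 = 15.74 kPa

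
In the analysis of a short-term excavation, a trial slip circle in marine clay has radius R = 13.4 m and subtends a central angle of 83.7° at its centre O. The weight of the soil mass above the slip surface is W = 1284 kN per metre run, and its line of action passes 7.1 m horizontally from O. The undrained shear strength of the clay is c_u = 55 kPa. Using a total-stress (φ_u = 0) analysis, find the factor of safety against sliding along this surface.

FS = 1.58

Taking moments about the centre O, the resisting moment is provided by the undrained shear strength acting along the arc:
Arc length L_a = R·θ = 13.4·(83.7°·π/180) = 13.4·1.4608 = 19.58 m
M_R = c_u·L_a·R = 55·19.58·13.4 = 14427.0 kN·m/m
M_D = W·d = 1284·7.1 = 9116.4 kN·m/m
FS = M_R / M_D = 14427.0 / 9116.4 = 1.583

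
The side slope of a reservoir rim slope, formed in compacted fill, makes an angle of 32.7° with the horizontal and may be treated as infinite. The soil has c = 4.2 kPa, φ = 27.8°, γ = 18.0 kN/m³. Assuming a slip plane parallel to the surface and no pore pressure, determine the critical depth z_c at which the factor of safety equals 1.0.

z_c = 2.87 m

Setting FS = 1.00 in FS = [c + γz cos²β tanφ] / [γz sinβ cosβ] and solving for z:
z = c / [γ cosβ (FS·sinβ − cosβ·tanφ)]
  = 4.2 / [18.0·cos32.7°·(1.00·sin32.7° − cos32.7°·tan27.8°)]
  = 4.2 / [18.0·0.8415·(1.00·0.5402 − 0.8415·0.5272)]
  = 4.2 / 1.4626 = 2.872 m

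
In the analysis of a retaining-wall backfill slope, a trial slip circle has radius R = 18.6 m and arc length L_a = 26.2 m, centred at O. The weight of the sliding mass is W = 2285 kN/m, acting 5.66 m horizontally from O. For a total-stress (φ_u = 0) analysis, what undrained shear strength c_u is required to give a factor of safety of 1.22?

c_u = 32.4 kPa

FS = c_u·L_a·R / (W·d), so c_u = FS·W·d / (L_a·R).
c_u = 1.22·2285·5.66 / (26.20·18.6) = 15778.4 / 487.32 = 32.38 kPa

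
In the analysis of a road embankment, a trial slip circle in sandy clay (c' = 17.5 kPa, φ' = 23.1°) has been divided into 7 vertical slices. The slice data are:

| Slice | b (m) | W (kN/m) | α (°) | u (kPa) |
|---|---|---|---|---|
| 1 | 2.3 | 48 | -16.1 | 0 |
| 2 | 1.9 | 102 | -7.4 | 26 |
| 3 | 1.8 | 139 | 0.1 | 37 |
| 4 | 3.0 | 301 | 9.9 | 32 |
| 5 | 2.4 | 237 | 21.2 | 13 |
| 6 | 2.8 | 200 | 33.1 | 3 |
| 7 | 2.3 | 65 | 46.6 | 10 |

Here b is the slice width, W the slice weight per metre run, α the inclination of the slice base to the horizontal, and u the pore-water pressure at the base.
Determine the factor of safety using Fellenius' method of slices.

FS = 2.36

Ordinary method of slices: FS = Σ[c'·Δl_i + (W_i cosα_i − u_i·Δl_i)·tanφ'] / Σ W_i sinα_i, with Δl_i = b_i / cosα_i.
Slice 1: Δl = 2.3/cos(-16.1°) = 2.394 m; N'_1 = 48·cos(-16.1°) − 0·2.394 = 46.1; c'Δl = 41.89; W sinα = -13.3
Slice 2: Δl = 1.9/cos(-7.4°) = 1.916 m; N'_2 = 102·cos(-7.4°) − 26·1.916 = 51.3; c'Δl = 33.53; W sinα = -13.1
Slice 3: Δl = 1.8/cos0.1° = 1.800 m; N'_3 = 139·cos0.1° − 37·1.800 = 72.4; c'Δl = 31.50; W sinα = 0.2
Slice 4: Δl = 3.0/cos9.9° = 3.045 m; N'_4 = 301·cos9.9° − 32·3.045 = 199.1; c'Δl = 53.29; W sinα = 51.8
Slice 5: Δl = 2.4/cos21.2° = 2.574 m; N'_5 = 237·cos21.2° − 13·2.574 = 187.5; c'Δl = 45.05; W sinα = 85.7
Slice 6: Δl = 2.8/cos33.1° = 3.342 m; N'_6 = 200·cos33.1° − 3·3.342 = 157.5; c'Δl = 58.49; W sinα = 109.2
Slice 7: Δl = 2.3/cos46.6° = 3.347 m; N'_7 = 65·cos46.6° − 10·3.347 = 11.2; c'Δl = 58.58; W sinα = 47.2
Σc'Δl = 322.3 kN/m; ΣN' = 725.1 kN/m; ΣW sinα = 267.7 kN/m
Resisting = 322.3 + 725.1·tan23.1° = 322.3 + 309.3 = 631.6 kN/m
FS = 631.6 / 267.7 = 2.359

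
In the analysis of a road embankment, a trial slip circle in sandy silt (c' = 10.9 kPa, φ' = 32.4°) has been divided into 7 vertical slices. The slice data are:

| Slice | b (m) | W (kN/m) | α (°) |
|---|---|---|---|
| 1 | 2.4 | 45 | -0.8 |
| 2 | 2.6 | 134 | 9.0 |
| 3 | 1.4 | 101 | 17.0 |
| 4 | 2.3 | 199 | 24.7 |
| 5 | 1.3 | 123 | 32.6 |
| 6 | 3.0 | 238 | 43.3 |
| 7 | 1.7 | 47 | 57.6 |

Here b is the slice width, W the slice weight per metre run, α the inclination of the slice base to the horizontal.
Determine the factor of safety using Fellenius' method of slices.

FS = 1.68

Ordinary method of slices: FS = Σ[c'·Δl_i + (W_i cosα_i)·tanφ'] / Σ W_i sinα_i, with Δl_i = b_i / cosα_i.
Slice 1: Δl = 2.4/cos(-0.8°) = 2.400 m; N'_1 = 45·cos(-0.8°) = 45.0; c'Δl = 26.16; W sinα = -0.6
Slice 2: Δl = 2.6/cos9.0° = 2.632 m; N'_2 = 134·cos9.0° = 132.4; c'Δl = 28.69; W sinα = 21.0
Slice 3: Δl = 1.4/cos17.0° = 1.464 m; N'_3 = 101·cos17.0° = 96.6; c'Δl = 15.96; W sinα = 29.5
Slice 4: Δl = 2.3/cos24.7° = 2.532 m; N'_4 = 199·cos24.7° = 180.8; c'Δl = 27.59; W sinα = 83.2
Slice 5: Δl = 1.3/cos32.6° = 1.543 m; N'_5 = 123·cos32.6° = 103.6; c'Δl = 16.82; W sinα = 66.3
Slice 6: Δl = 3.0/cos43.3° = 4.122 m; N'_6 = 238·cos43.3° = 173.2; c'Δl = 44.93; W sinα = 163.2
Slice 7: Δl = 1.7/cos57.6° = 3.173 m; N'_7 = 47·cos57.6° = 25.2; c'Δl = 34.58; W sinα = 39.7
Σc'Δl = 194.7 kN/m; ΣN' = 756.7 kN/m; ΣW sinα = 402.2 kN/m
Resisting = 194.7 + 756.7·tan32.4° = 194.7 + 480.2 = 675.0 kN/m
FS = 675.0 / 402.2 = 1.678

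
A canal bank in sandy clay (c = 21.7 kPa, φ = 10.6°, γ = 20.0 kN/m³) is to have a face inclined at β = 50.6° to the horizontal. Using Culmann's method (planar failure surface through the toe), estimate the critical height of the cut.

H_c = 14.09 m

Culmann's analysis gives the critical failure plane at α_cr = (β + φ)/2 = (50.6 + 10.6)/2 = 30.6°, and the critical height
H_c = (4c/γ) · sinβ cosφ / [1 − cos(β − φ)]
    = (4·21.7/20.0) · sin50.6°·cos10.6° / [1 − cos(40.0°)]
    = 4.340 · 0.7727·0.9829 / [1 − 0.7660]
    = 4.340 · 0.7595 / 0.2340
    = 14.09 m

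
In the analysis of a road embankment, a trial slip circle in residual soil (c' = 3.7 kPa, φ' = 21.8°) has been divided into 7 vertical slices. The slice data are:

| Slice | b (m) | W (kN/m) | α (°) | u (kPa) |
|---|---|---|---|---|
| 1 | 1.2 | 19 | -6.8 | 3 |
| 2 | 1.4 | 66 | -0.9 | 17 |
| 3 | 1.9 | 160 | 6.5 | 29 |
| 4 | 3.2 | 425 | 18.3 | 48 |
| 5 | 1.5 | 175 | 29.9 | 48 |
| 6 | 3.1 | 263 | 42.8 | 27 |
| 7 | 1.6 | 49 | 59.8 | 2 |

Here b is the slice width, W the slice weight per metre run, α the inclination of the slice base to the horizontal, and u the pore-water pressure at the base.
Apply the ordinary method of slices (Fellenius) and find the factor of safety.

FS = 0.64

Ordinary method of slices: FS = Σ[c'·Δl_i + (W_i cosα_i − u_i·Δl_i)·tanφ'] / Σ W_i sinα_i, with Δl_i = b_i / cosα_i.
Slice 1: Δl = 1.2/cos(-6.8°) = 1.209 m; N'_1 = 19·cos(-6.8°) − 3·1.209 = 15.2; c'Δl = 4.47; W sinα = -2.2
Slice 2: Δl = 1.4/cos(-0.9°) = 1.400 m; N'_2 = 66·cos(-0.9°) − 17·1.400 = 42.2; c'Δl = 5.18; W sinα = -1.0
Slice 3: Δl = 1.9/cos6.5° = 1.912 m; N'_3 = 160·cos6.5° − 29·1.912 = 103.5; c'Δl = 7.08; W sinα = 18.1
Slice 4: Δl = 3.2/cos18.3° = 3.370 m; N'_4 = 425·cos18.3° − 48·3.370 = 241.7; c'Δl = 12.47; W sinα = 133.4
Slice 5: Δl = 1.5/cos29.9° = 1.730 m; N'_5 = 175·cos29.9° − 48·1.730 = 68.7; c'Δl = 6.40; W sinα = 87.2
Slice 6: Δl = 3.1/cos42.8° = 4.225 m; N'_6 = 263·cos42.8° − 27·4.225 = 78.9; c'Δl = 15.63; W sinα = 178.7
Slice 7: Δl = 1.6/cos59.8° = 3.181 m; N'_7 = 49·cos59.8° − 2·3.181 = 18.3; c'Δl = 11.77; W sinα = 42.3
Σc'Δl = 63.0 kN/m; ΣN' = 568.5 kN/m; ΣW sinα = 456.6 kN/m
Resisting = 63.0 + 568.5·tan21.8° = 63.0 + 227.4 = 290.4 kN/m
FS = 290.4 / 456.6 = 0.636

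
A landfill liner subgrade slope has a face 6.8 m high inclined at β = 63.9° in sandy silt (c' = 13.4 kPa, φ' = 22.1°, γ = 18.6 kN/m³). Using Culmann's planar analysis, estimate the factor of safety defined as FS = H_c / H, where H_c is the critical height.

H_c = (4c'/γ) · sinβ cosφ' / [1 − cos(β − φ')]
    = (4·13.4/18.6) · sin63.9°·cos22.1° / [1 − cos41.8°]
    = 2.882 · 0.8320 / 0.2545 = 9.42 m
FS = H_c / H = 9.42 / 6.8 = 1.385

FS = 1.39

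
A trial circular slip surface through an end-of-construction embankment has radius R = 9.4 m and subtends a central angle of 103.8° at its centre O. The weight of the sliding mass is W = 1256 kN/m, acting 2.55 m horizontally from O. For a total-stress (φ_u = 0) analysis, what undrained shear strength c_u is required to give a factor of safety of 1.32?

FS = c_u·L_a·R / (W·d), so c_u = FS·W·d / (L_a·R).
Arc length L_a = R·θ = 9.4·(103.8°·π/180) = 9.4·1.8117 = 17.03 m
c_u = 1.32·1256·2.55 / (17.03·9.4) = 4227.7 / 160.08 = 26.41 kPa

c_u = 26.4 kPa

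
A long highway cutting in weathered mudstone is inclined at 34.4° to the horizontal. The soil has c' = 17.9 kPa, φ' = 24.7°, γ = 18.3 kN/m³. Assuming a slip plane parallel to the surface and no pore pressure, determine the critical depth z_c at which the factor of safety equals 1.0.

z_c = 6.39 m

Setting FS = 1.00 in FS = [c' + γz cos²β tanφ'] / [γz sinβ cosβ] and solving for z:
z = c' / [γ cosβ (FS·sinβ − cosβ·tanφ')]
  = 17.9 / [18.3·cos34.4°·(1.00·sin34.4° − cos34.4°·tan24.7°)]
  = 17.9 / [18.3·0.8251·(1.00·0.5650 − 0.8251·0.4599)]
  = 17.9 / 2.8003 = 6.392 m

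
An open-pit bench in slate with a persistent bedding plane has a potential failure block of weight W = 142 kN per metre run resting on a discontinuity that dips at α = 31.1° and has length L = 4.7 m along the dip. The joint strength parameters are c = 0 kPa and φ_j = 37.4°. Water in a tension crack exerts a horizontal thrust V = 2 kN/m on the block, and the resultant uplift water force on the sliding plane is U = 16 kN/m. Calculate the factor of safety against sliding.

FS = 1.07

Resolving the block weight along and normal to the plane and applying the Mohr–Coulomb strength on the joint:
N' = W cosα − U − V sinα = 142·cos31.1° − 16 − 2·sin31.1° = 104.6 kN/m
Driving force T = W sinα + V cosα = 142·sin31.1° + 2·cos31.1° = 75.1 kN/m
Resisting force R = c·L + N'·tanφ_j = 0·4.7 + 104.6·tan37.4° = 0.0 + 79.9 = 79.9 kN/m
FS = R / T = 79.9 / 75.1 = 1.065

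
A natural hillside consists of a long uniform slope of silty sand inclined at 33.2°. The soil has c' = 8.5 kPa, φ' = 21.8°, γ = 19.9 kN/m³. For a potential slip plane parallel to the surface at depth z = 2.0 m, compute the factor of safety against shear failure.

For an infinite slope with a slip plane parallel to the surface (no pore pressure): FS = [c' + γz cos²β tanφ'] / [γz sinβ cosβ].
γz = 19.9·2.0 = 39.80 kN/m²
Numerator = 8.5 + 39.80·cos²33.2°·tan21.8° = 8.5 + 39.80·0.7002·0.4000 = 19.646 kPa
Denominator = 39.80·sin33.2°·cos33.2° = 39.80·0.5476·0.8368 = 18.236 kPa
FS = 19.646 / 18.236 = 1.077

FS = 1.08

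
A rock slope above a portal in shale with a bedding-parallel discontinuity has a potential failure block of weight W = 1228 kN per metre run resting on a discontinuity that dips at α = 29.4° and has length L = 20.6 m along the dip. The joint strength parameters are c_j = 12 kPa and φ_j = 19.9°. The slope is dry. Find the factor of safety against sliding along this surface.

Resolving the block weight along and normal to the plane and applying the Mohr–Coulomb strength on the joint:
N' = W cosα = 1228·cos29.4° = 1069.9 kN/m
Driving force T = W sinα = 1228·sin29.4° = 602.8 kN/m
Resisting force R = c_j·L + N'·tanφ_j = 12·20.6 + 1069.9·tan19.9° = 247.2 + 387.3 = 634.5 kN/m
FS = R / T = 634.5 / 602.8 = 1.053

FS = 1.05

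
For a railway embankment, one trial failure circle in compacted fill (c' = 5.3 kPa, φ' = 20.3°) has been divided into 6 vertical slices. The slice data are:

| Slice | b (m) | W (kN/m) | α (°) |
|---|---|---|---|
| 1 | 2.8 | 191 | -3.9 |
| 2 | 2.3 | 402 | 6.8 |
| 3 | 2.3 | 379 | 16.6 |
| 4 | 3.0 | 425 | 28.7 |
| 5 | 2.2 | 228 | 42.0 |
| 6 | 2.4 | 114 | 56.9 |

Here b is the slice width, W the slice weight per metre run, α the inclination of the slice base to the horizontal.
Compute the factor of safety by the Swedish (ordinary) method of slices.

Ordinary method of slices: FS = Σ[c'·Δl_i + (W_i cosα_i)·tanφ'] / Σ W_i sinα_i, with Δl_i = b_i / cosα_i.
Slice 1: Δl = 2.8/cos(-3.9°) = 2.806 m; N'_1 = 191·cos(-3.9°) = 190.6; c'Δl = 14.87; W sinα = -13.0
Slice 2: Δl = 2.3/cos6.8° = 2.316 m; N'_2 = 402·cos6.8° = 399.2; c'Δl = 12.28; W sinα = 47.6
Slice 3: Δl = 2.3/cos16.6° = 2.400 m; N'_3 = 379·cos16.6° = 363.2; c'Δl = 12.72; W sinα = 108.3
Slice 4: Δl = 3.0/cos28.7° = 3.420 m; N'_4 = 425·cos28.7° = 372.8; c'Δl = 18.13; W sinα = 204.1
Slice 5: Δl = 2.2/cos42.0° = 2.960 m; N'_5 = 228·cos42.0° = 169.4; c'Δl = 15.69; W sinα = 152.6
Slice 6: Δl = 2.4/cos56.9° = 4.395 m; N'_6 = 114·cos56.9° = 62.3; c'Δl = 23.29; W sinα = 95.5
Σc'Δl = 97.0 kN/m; ΣN' = 1557.4 kN/m; ΣW sinα = 595.0 kN/m
Resisting = 97.0 + 1557.4·tan20.3° = 97.0 + 576.1 = 673.1 kN/m
FS = 673.1 / 595.0 = 1.131

FS = 1.13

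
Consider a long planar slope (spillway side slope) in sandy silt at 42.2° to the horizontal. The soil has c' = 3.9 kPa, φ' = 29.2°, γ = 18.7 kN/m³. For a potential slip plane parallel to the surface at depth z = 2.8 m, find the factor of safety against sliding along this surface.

FS = 0.77

For an infinite slope with a slip plane parallel to the surface (no pore pressure): FS = [c' + γz cos²β tanφ'] / [γz sinβ cosβ].
γz = 18.7·2.8 = 52.36 kN/m²
Numerator = 3.9 + 52.36·cos²42.2°·tan29.2° = 3.9 + 52.36·0.5488·0.5589 = 19.959 kPa
Denominator = 52.36·sin42.2°·cos42.2° = 52.36·0.6717·0.7408 = 26.055 kPa
FS = 19.959 / 26.055 = 0.766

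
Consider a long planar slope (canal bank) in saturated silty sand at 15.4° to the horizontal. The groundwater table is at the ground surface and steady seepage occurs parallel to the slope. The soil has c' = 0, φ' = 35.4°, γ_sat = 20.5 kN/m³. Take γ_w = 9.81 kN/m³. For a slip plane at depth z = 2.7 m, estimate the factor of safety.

FS = 1.35

With seepage parallel to the slope and the water table at the surface, the effective normal stress on the slip plane uses the buoyant unit weight γ' = γ_sat − γ_w while the driving shear stress uses γ_sat:
FS = [c' + γ' z cos²β tanφ'] / [γ_sat z sinβ cosβ]
(For c' = 0 this reduces to FS = (γ'/γ_sat)·tanφ'/tanβ.)
γ' = 20.5 − 9.81 = 10.69 kN/m³
Numerator = 0.0 + 10.69·2.7·cos²15.4°·tan35.4° = 0.0 + 10.69·2.7·0.9295·0.7107 = 19.065 kPa
Denominator = 20.5·2.7·sin15.4°·cos15.4° = 20.5·2.7·0.2656·0.9641 = 14.171 kPa
FS = 19.065 / 14.171 = 1.345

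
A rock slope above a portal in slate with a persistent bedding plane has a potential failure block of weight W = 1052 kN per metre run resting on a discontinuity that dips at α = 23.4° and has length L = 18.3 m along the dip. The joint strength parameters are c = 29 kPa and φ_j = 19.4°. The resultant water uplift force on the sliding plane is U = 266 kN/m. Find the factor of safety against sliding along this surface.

FS = 1.86

Resolving the block weight along and normal to the plane and applying the Mohr–Coulomb strength on the joint:
N' = W cosα − U = 1052·cos23.4° − 266 = 699.5 kN/m
Driving force T = W sinα = 1052·sin23.4° = 417.8 kN/m
Resisting force R = c·L + N'·tanφ_j = 29·18.3 + 699.5·tan19.4° = 530.7 + 246.3 = 777.0 kN/m
FS = R / T = 777.0 / 417.8 = 1.860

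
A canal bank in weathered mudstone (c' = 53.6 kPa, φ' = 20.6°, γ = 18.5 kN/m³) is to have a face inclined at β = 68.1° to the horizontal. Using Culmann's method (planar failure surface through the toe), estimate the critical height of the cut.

Culmann's analysis gives the critical failure plane at α_cr = (β + φ')/2 = (68.1 + 20.6)/2 = 44.3°, and the critical height
H_c = (4c'/γ) · sinβ cosφ' / [1 − cos(β − φ')]
    = (4·53.6/18.5) · sin68.1°·cos20.6° / [1 − cos(47.5°)]
    = 11.589 · 0.9278·0.9361 / [1 − 0.6756]
    = 11.589 · 0.8685 / 0.3244
    = 31.03 m

H_c = 31.03 m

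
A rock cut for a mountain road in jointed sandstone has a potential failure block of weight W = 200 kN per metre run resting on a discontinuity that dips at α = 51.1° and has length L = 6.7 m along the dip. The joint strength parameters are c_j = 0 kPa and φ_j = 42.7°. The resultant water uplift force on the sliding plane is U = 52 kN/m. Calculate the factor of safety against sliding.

FS = 0.44

Resolving the block weight along and normal to the plane and applying the Mohr–Coulomb strength on the joint:
N' = W cosα − U = 200·cos51.1° − 52 = 73.6 kN/m
Driving force T = W sinα = 200·sin51.1° = 155.6 kN/m
Resisting force R = c_j·L + N'·tanφ_j = 0·6.7 + 73.6·tan42.7° = 0.0 + 67.9 = 67.9 kN/m
FS = R / T = 67.9 / 155.6 = 0.436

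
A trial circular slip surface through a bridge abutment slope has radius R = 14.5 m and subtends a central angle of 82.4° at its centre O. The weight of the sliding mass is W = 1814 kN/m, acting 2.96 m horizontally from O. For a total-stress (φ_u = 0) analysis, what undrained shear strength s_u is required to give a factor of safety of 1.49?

FS = s_u·L_a·R / (W·d), so s_u = FS·W·d / (L_a·R).
Arc length L_a = R·θ = 14.5·(82.4°·π/180) = 14.5·1.4382 = 20.85 m
s_u = 1.49·1814·2.96 / (20.85·14.5) = 8000.5 / 302.37 = 26.46 kPa

s_u = 26.5 kPa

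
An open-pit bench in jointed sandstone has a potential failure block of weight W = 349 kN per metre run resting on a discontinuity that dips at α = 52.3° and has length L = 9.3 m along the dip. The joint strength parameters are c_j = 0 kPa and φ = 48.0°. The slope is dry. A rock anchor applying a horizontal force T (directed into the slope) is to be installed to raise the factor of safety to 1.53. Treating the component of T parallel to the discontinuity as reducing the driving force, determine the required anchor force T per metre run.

T = 102 kN/m

Resolving forces along and normal to the sliding plane, with the horizontal anchor force T adding T·sinα to the effective normal force and T·cosα acting up the plane against the driving force:
FS = [c_jL + (W cosα + T sinα) tanφ] / [W sinα − T cosα]
Without the anchor: N' = 213.4 kN/m, driving T_d = 276.1 kN/m, resisting R = 0·9.3 + 213.4·tan48.0° = 237.0 kN/m, FS = 0.86.
Setting FS = 1.53 and solving for T:
1.53·(276.1 − T cos52.3°) = 237.0 + T sin52.3°·tan48.0°
T·(sin52.3°·tan48.0° + 1.53·cos52.3°) = 1.53·276.1 − 237.0
T·(0.7912·1.1106 + 1.53·0.6115) = 422.5 − 237.0 = 185.5
T·1.8144 = 185.5
T = 102.2 kN/m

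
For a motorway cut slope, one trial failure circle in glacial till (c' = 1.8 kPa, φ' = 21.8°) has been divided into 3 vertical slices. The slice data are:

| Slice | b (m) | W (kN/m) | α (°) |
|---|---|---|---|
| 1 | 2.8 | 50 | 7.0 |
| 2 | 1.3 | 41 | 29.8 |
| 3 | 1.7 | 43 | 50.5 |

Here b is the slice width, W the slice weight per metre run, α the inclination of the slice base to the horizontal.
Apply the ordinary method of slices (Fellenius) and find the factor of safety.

FS = 0.97

Ordinary method of slices: FS = Σ[c'·Δl_i + (W_i cosα_i)·tanφ'] / Σ W_i sinα_i, with Δl_i = b_i / cosα_i.
Slice 1: Δl = 2.8/cos7.0° = 2.821 m; N'_1 = 50·cos7.0° = 49.6; c'Δl = 5.08; W sinα = 6.1
Slice 2: Δl = 1.3/cos29.8° = 1.498 m; N'_2 = 41·cos29.8° = 35.6; c'Δl = 2.70; W sinα = 20.4
Slice 3: Δl = 1.7/cos50.5° = 2.673 m; N'_3 = 43·cos50.5° = 27.4; c'Δl = 4.81; W sinα = 33.2
Σc'Δl = 12.6 kN/m; ΣN' = 112.6 kN/m; ΣW sinα = 59.6 kN/m
Resisting = 12.6 + 112.6·tan21.8° = 12.6 + 45.0 = 57.6 kN/m
FS = 57.6 / 59.6 = 0.966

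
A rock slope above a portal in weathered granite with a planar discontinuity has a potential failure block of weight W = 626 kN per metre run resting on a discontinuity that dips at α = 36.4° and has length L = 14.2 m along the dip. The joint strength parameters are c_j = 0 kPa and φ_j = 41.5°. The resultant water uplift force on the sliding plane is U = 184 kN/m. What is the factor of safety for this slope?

Resolving the block weight along and normal to the plane and applying the Mohr–Coulomb strength on the joint:
N' = W cosα − U = 626·cos36.4° − 184 = 319.9 kN/m
Driving force T = W sinα = 626·sin36.4° = 371.5 kN/m
Resisting force R = c_j·L + N'·tanφ_j = 0·14.2 + 319.9·tan41.5° = 0.0 + 283.0 = 283.0 kN/m
FS = R / T = 283.0 / 371.5 = 0.762

FS = 0.76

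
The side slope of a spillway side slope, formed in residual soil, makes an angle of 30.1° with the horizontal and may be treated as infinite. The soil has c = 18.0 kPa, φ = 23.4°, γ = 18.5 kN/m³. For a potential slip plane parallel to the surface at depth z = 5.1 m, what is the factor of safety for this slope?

For an infinite slope with a slip plane parallel to the surface (no pore pressure): FS = [c + γz cos²β tanφ] / [γz sinβ cosβ].
γz = 18.5·5.1 = 94.35 kN/m²
Numerator = 18.0 + 94.35·cos²30.1°·tan23.4° = 18.0 + 94.35·0.7485·0.4327 = 48.560 kPa
Denominator = 94.35·sin30.1°·cos30.1° = 94.35·0.5015·0.8652 = 40.937 kPa
FS = 48.560 / 40.937 = 1.186

FS = 1.19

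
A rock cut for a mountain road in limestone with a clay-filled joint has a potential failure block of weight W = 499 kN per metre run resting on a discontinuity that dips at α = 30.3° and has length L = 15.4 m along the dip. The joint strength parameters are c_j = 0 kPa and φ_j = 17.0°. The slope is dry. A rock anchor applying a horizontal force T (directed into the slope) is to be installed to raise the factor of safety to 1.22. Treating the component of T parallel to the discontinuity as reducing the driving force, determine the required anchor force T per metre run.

T = 145 kN/m

Resolving forces along and normal to the sliding plane, with the horizontal anchor force T adding T·sinα to the effective normal force and T·cosα acting up the plane against the driving force:
FS = [c_jL + (W cosα + T sinα) tanφ_j] / [W sinα − T cosα]
Without the anchor: N' = 430.8 kN/m, driving T_d = 251.8 kN/m, resisting R = 0·15.4 + 430.8·tan17.0° = 131.7 kN/m, FS = 0.52.
Setting FS = 1.22 and solving for T:
1.22·(251.8 − T cos30.3°) = 131.7 + T sin30.3°·tan17.0°
T·(sin30.3°·tan17.0° + 1.22·cos30.3°) = 1.22·251.8 − 131.7
T·(0.5045·0.3057 + 1.22·0.8634) = 307.1 − 131.7 = 175.4
T·1.2076 = 175.4
T = 145.3 kN/m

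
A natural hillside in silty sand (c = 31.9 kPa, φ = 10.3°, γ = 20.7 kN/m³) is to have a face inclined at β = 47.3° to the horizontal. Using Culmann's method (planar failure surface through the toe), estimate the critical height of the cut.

Culmann's analysis gives the critical failure plane at α_cr = (β + φ)/2 = (47.3 + 10.3)/2 = 28.8°, and the critical height
H_c = (4c/γ) · sinβ cosφ / [1 − cos(β − φ)]
    = (4·31.9/20.7) · sin47.3°·cos10.3° / [1 − cos(37.0°)]
    = 6.164 · 0.7349·0.9839 / [1 − 0.7986]
    = 6.164 · 0.7231 / 0.2014
    = 22.13 m

H_c = 22.13 m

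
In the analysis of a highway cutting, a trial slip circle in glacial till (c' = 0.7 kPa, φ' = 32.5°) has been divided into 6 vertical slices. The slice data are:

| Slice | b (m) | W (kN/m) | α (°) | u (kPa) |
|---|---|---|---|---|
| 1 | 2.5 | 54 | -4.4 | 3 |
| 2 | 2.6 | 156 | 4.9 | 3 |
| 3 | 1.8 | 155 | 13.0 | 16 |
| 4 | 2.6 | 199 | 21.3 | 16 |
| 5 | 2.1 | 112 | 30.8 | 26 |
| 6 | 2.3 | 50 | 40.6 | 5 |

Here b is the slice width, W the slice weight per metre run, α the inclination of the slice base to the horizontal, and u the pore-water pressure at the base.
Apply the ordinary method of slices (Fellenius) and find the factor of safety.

FS = 1.63

Ordinary method of slices: FS = Σ[c'·Δl_i + (W_i cosα_i − u_i·Δl_i)·tanφ'] / Σ W_i sinα_i, with Δl_i = b_i / cosα_i.
Slice 1: Δl = 2.5/cos(-4.4°) = 2.507 m; N'_1 = 54·cos(-4.4°) − 3·2.507 = 46.3; c'Δl = 1.76; W sinα = -4.1
Slice 2: Δl = 2.6/cos4.9° = 2.610 m; N'_2 = 156·cos4.9° − 3·2.610 = 147.6; c'Δl = 1.83; W sinα = 13.3
Slice 3: Δl = 1.8/cos13.0° = 1.847 m; N'_3 = 155·cos13.0° − 16·1.847 = 121.5; c'Δl = 1.29; W sinα = 34.9
Slice 4: Δl = 2.6/cos21.3° = 2.791 m; N'_4 = 199·cos21.3° − 16·2.791 = 140.8; c'Δl = 1.95; W sinα = 72.3
Slice 5: Δl = 2.1/cos30.8° = 2.445 m; N'_5 = 112·cos30.8° − 26·2.445 = 32.6; c'Δl = 1.71; W sinα = 57.3
Slice 6: Δl = 2.3/cos40.6° = 3.029 m; N'_6 = 50·cos40.6° − 5·3.029 = 22.8; c'Δl = 2.12; W sinα = 32.5
Σc'Δl = 10.7 kN/m; ΣN' = 511.6 kN/m; ΣW sinα = 206.2 kN/m
Resisting = 10.7 + 511.6·tan32.5° = 10.7 + 325.9 = 336.6 kN/m
FS = 336.6 / 206.2 = 1.632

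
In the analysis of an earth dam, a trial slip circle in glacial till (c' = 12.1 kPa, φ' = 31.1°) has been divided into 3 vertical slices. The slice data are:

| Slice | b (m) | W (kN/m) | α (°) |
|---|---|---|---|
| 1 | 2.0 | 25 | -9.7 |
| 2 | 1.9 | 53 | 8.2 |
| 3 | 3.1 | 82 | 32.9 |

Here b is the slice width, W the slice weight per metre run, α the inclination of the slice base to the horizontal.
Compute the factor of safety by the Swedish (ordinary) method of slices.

FS = 3.77

Ordinary method of slices: FS = Σ[c'·Δl_i + (W_i cosα_i)·tanφ'] / Σ W_i sinα_i, with Δl_i = b_i / cosα_i.
Slice 1: Δl = 2.0/cos(-9.7°) = 2.029 m; N'_1 = 25·cos(-9.7°) = 24.6; c'Δl = 24.55; W sinα = -4.2
Slice 2: Δl = 1.9/cos8.2° = 1.920 m; N'_2 = 53·cos8.2° = 52.5; c'Δl = 23.23; W sinα = 7.6
Slice 3: Δl = 3.1/cos32.9° = 3.692 m; N'_3 = 82·cos32.9° = 68.8; c'Δl = 44.67; W sinα = 44.5
Σc'Δl = 92.5 kN/m; ΣN' = 145.9 kN/m; ΣW sinα = 47.9 kN/m
Resisting = 92.5 + 145.9·tan31.1° = 92.5 + 88.0 = 180.5 kN/m
FS = 180.5 / 47.9 = 3.769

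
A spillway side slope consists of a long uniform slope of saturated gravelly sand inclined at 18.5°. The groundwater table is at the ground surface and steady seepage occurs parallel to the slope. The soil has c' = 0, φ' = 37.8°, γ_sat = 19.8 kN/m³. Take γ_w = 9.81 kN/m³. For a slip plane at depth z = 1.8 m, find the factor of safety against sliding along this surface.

With seepage parallel to the slope and the water table at the surface, the effective normal stress on the slip plane uses the buoyant unit weight γ' = γ_sat − γ_w while the driving shear stress uses γ_sat:
FS = [c' + γ' z cos²β tanφ'] / [γ_sat z sinβ cosβ]
(For c' = 0 this reduces to FS = (γ'/γ_sat)·tanφ'/tanβ.)
γ' = 19.8 − 9.81 = 9.99 kN/m³
Numerator = 0.0 + 9.99·1.8·cos²18.5°·tan37.8° = 0.0 + 9.99·1.8·0.8993·0.7757 = 12.544 kPa
Denominator = 19.8·1.8·sin18.5°·cos18.5° = 19.8·1.8·0.3173·0.9483 = 10.724 kPa
FS = 12.544 / 10.724 = 1.170

FS = 1.17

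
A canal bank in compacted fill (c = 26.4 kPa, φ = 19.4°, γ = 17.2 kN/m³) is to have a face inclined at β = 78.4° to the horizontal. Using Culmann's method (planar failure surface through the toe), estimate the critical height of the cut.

H_c = 11.70 m

Culmann's analysis gives the critical failure plane at α_cr = (β + φ)/2 = (78.4 + 19.4)/2 = 48.9°, and the critical height
H_c = (4c/γ) · sinβ cosφ / [1 − cos(β − φ)]
    = (4·26.4/17.2) · sin78.4°·cos19.4° / [1 − cos(59.0°)]
    = 6.140 · 0.9796·0.9432 / [1 − 0.5150]
    = 6.140 · 0.9240 / 0.4850
    = 11.70 m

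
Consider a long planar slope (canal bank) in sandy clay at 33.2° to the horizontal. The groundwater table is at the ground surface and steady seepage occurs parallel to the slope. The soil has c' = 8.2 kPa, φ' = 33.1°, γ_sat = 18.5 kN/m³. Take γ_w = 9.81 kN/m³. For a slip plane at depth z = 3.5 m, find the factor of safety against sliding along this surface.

With seepage parallel to the slope and the water table at the surface, the effective normal stress on the slip plane uses the buoyant unit weight γ' = γ_sat − γ_w while the driving shear stress uses γ_sat:
FS = [c' + γ' z cos²β tanφ'] / [γ_sat z sinβ cosβ]
γ' = 18.5 − 9.81 = 8.69 kN/m³
Numerator = 8.2 + 8.69·3.5·cos²33.2°·tan33.1° = 8.2 + 8.69·3.5·0.7002·0.6519 = 22.083 kPa
Denominator = 18.5·3.5·sin33.2°·cos33.2° = 18.5·3.5·0.5476·0.8368 = 29.667 kPa
FS = 22.083 / 29.667 = 0.744

FS = 0.74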